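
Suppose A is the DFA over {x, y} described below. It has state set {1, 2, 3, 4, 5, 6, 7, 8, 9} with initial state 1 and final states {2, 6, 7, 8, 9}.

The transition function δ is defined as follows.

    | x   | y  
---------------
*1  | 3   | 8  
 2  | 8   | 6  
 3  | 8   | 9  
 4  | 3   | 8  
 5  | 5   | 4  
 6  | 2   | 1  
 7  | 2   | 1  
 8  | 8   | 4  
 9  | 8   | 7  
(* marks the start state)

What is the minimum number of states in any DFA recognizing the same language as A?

Reachable states from the start: {1,2,3,4,6,7,8,9}. Unreachable: {5} — drop them.
Initial partition by acceptance: {2,6,7,8,9} | {1,3,4}.
Split {2,6,7,8,9} by δ(·,y) → {6,7,8} and {2,9}.
Refine {6,7,8} on symbol x: members go to different blocks, giving {6,7} and {8}.
On input x, block {1,3,4} splits into {1,4} and {3}.
The partition is now stable with 5 blocks: {6,7} | {1,4} | {2,9} | {8} | {3}.

5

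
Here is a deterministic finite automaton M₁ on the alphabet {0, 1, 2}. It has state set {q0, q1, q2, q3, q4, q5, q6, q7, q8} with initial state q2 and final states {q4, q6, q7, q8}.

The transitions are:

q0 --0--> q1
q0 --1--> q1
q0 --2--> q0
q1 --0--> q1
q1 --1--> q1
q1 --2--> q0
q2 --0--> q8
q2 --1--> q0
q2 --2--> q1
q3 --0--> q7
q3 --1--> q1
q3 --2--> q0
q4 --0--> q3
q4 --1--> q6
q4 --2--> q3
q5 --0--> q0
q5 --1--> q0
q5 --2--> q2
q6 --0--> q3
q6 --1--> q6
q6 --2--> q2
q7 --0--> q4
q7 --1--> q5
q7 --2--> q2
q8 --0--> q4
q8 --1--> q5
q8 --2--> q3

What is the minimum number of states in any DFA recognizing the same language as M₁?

P0 = {q4,q6,q7,q8} | {q0,q1,q2,q3,q5}.
Refine {q4,q6,q7,q8} on symbol 0: members go to different blocks, giving {q4,q6} and {q7,q8}.
On input 0, block {q0,q1,q2,q3,q5} splits into {q0,q1,q5} and {q2,q3}.
On input 2, block {q0,q1,q5} splits into {q0,q1} and {q5}.
No further refinement is possible. Final partition (5 blocks): {q4,q6} | {q0,q1} | {q7,q8} | {q2,q3} | {q5}.

5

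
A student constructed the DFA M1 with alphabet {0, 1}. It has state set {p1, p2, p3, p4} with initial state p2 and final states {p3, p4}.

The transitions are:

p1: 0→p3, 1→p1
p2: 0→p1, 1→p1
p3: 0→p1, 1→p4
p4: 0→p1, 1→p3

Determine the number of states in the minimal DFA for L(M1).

3

Every state is reachable, so we keep all 4.
Initial partition by acceptance: {p3,p4} | {p1,p2}.
Refine {p1,p2} on symbol 0: members go to different blocks, giving {p1} and {p2}.
The partition is now stable with 3 blocks: {p3,p4} | {p1} | {p2}.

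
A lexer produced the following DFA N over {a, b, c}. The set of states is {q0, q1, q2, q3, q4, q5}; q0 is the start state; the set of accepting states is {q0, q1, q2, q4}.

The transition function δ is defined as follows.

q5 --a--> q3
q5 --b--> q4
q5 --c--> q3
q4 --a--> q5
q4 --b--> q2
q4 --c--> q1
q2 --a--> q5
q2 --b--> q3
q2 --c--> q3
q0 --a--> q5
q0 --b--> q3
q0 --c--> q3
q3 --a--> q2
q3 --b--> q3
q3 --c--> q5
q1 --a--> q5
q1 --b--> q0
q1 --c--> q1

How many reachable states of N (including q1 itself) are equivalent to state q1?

All states are reachable from the start state.
Initial partition by acceptance: {q0,q1,q2,q4} | {q3,q5}.
Split {q0,q1,q2,q4} by δ(·,b) → {q0,q2} and {q1,q4}.
On input a, block {q3,q5} splits into {q3} and {q5}.
No further refinement is possible. Final partition (4 blocks): {q0,q2} | {q3} | {q1,q4} | {q5}.
State q1 belongs to the block {q1,q4}, which has 2 states.

2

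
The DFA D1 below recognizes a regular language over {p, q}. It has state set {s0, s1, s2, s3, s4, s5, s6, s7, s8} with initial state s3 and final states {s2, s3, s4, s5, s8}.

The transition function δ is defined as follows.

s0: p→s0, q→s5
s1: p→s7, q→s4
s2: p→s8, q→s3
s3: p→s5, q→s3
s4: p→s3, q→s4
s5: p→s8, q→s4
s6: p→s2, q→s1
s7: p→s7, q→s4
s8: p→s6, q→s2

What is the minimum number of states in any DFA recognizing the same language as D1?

Reachable states from the start: {s1,s2,s3,s4,s5,s6,s7,s8}. Unreachable: {s0} — drop them.
Start with accepting vs non-accepting: {s2,s3,s4,s5,s8} | {s1,s6,s7}.
Refine {s2,s3,s4,s5,s8} on symbol p: members go to different blocks, giving {s2,s3,s4,s5} and {s8}.
Split {s2,s3,s4,s5} by δ(·,p) → {s2,s5} and {s3,s4}.
On input p, block {s1,s6,s7} splits into {s1,s7} and {s6}.
Split {s3,s4} by δ(·,p) → {s3} and {s4}.
Refine {s2,s5} on symbol q: members go to different blocks, giving {s2} and {s5}.
No further refinement is possible. Final partition (7 blocks): {s2} | {s1,s7} | {s8} | {s3} | {s6} | {s4} | {s5}.

7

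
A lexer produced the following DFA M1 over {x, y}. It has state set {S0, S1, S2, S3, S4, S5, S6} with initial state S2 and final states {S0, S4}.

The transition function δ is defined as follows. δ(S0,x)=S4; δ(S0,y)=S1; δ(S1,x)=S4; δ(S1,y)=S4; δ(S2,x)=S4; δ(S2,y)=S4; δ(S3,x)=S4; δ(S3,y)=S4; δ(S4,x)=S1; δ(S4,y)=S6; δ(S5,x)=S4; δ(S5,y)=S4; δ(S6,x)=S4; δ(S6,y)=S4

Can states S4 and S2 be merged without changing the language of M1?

No

States {S0,S3,S5} cannot be reached from the start state, so discard them.
P0 = {S4} | {S1,S2,S6}.
Stable partition: {S4} | {S1,S2,S6} — 2 equivalence classes.
S4 and S2 end up in different blocks, so they are distinguishable. For instance, the string 'ε' is accepted from only S4.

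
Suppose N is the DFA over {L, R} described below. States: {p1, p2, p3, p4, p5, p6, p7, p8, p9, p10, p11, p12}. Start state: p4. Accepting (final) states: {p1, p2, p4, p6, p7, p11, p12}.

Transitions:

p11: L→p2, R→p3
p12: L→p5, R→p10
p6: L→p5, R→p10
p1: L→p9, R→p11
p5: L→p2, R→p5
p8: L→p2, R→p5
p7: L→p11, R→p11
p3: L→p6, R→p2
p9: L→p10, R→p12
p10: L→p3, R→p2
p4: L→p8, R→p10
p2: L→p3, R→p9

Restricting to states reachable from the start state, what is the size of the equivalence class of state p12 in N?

3

Reachable states from the start: {p2,p3,p4,p5,p6,p8,p9,p10,p12}. Unreachable: {p1,p7,p11} — drop them.
Start with accepting vs non-accepting: {p2,p4,p6,p12} | {p3,p5,p8,p9,p10}.
Refine {p3,p5,p8,p9,p10} on symbol L: members go to different blocks, giving {p3,p5,p8} and {p9,p10}.
Split {p3,p5,p8} by δ(·,R) → {p5,p8} and {p3}.
Split {p2,p4,p6,p12} by δ(·,L) → {p4,p6,p12} and {p2}.
On input L, block {p9,p10} splits into {p9} and {p10}.
Stable partition: {p4,p6,p12} | {p5,p8} | {p9} | {p3} | {p2} | {p10} — 6 equivalence classes.
State p12 belongs to the block {p4,p6,p12}, which has 3 states.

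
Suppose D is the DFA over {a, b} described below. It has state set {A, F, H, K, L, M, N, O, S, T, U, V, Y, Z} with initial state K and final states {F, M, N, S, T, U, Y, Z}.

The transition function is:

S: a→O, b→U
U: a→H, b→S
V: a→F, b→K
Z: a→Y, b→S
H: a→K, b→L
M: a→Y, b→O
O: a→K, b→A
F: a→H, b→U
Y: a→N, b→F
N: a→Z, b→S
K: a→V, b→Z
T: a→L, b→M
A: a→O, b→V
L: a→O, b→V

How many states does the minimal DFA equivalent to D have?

First remove the unreachable states {M,T}; 12 states remain.
P0 = {F,N,S,U,Y,Z} | {A,H,K,L,O,V}.
On input a, block {F,N,S,U,Y,Z} splits into {N,Y,Z} and {F,S,U}.
Split {A,H,K,L,O,V} by δ(·,a) → {A,H,K,L,O} and {V}.
On input a, block {A,H,K,L,O} splits into {A,H,L,O} and {K}.
On input a, block {A,H,L,O} splits into {H,O} and {A,L}.
The partition is now stable with 6 blocks: {N,Y,Z} | {H,O} | {F,S,U} | {V} | {K} | {A,L}.

6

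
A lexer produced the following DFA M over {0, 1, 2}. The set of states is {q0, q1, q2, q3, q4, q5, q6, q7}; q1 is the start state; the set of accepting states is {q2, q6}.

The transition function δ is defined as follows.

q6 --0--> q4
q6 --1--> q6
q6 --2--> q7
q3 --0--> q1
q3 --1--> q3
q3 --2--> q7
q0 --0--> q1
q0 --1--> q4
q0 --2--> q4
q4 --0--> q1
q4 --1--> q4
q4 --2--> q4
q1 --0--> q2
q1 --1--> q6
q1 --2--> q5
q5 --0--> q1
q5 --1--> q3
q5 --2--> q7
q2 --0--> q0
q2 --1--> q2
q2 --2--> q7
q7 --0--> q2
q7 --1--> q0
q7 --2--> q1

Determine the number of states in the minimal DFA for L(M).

All states are reachable from the start state.
Initial partition by acceptance: {q2,q6} | {q0,q1,q3,q4,q5,q7}.
Split {q0,q1,q3,q4,q5,q7} by δ(·,0) → {q0,q3,q4,q5} and {q1,q7}.
Refine {q0,q3,q4,q5} on symbol 2: members go to different blocks, giving {q0,q4} and {q3,q5}.
On input 1, block {q1,q7} splits into {q1} and {q7}.
Stable partition: {q2,q6} | {q0,q4} | {q1} | {q3,q5} | {q7} — 5 equivalence classes.

5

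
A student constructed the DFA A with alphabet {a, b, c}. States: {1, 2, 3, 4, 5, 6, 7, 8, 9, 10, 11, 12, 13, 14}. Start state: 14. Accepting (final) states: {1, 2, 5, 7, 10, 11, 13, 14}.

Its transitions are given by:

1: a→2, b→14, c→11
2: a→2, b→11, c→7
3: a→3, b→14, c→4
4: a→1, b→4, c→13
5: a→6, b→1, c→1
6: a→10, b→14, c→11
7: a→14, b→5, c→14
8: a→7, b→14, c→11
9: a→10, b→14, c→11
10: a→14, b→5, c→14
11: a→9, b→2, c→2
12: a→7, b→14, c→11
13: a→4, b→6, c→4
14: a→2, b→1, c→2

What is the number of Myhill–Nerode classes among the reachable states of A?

States {3,4,8,12,13} cannot be reached from the start state, so discard them.
P0 = {1,2,5,7,10,11,14} | {6,9}.
Split {1,2,5,7,10,11,14} by δ(·,a) → {1,2,7,10,14} and {5,11}.
Refine {1,2,7,10,14} on symbol b: members go to different blocks, giving {2,7,10} and {1,14}.
Refine {2,7,10} on symbol a: members go to different blocks, giving {7,10} and {2}.
On input b, block {5,11} splits into {5} and {11}.
On input c, block {1,14} splits into {1} and {14}.
The partition is now stable with 7 blocks: {7,10} | {6,9} | {5} | {1} | {2} | {11} | {14}.

7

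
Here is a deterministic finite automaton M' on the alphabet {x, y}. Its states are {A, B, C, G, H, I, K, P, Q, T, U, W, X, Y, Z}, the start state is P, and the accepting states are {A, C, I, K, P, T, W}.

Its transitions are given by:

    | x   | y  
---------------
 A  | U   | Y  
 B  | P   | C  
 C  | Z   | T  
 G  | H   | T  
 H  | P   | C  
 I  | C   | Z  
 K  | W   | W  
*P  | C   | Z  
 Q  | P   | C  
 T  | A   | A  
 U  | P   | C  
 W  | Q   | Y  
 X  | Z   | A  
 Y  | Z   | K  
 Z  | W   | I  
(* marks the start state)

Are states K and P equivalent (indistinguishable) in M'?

First remove the unreachable states {B,G,H,X}; 11 states remain.
Initial partition by acceptance: {A,C,I,K,P,T,W} | {Q,U,Y,Z}.
Split {A,C,I,K,P,T,W} by δ(·,x) → {I,K,P,T} and {A,C,W}.
On input y, block {I,K,P,T} splits into {K,T} and {I,P}.
Refine {Q,U,Y,Z} on symbol x: members go to different blocks, giving {Q,U} and {Y} and {Z}.
On input x, block {A,C,W} splits into {A,W} and {C}.
Stable partition: {K,T} | {Q,U} | {A,W} | {I,P} | {Y} | {Z} | {C} — 7 equivalence classes.
K and P end up in different blocks, so they are distinguishable. For instance, the string 'y' is accepted from only K.

No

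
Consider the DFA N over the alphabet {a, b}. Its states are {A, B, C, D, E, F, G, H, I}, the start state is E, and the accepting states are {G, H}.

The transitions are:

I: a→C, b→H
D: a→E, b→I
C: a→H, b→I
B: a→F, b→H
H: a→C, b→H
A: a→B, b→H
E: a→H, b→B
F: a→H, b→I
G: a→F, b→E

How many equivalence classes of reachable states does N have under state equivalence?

3

Reachable states from the start: {B,C,E,F,H,I}. Unreachable: {A,D,G} — drop them.
P0 = {H} | {B,C,E,F,I}.
Refine {B,C,E,F,I} on symbol a: members go to different blocks, giving {C,E,F} and {B,I}.
Stable partition: {H} | {C,E,F} | {B,I} — 3 equivalence classes.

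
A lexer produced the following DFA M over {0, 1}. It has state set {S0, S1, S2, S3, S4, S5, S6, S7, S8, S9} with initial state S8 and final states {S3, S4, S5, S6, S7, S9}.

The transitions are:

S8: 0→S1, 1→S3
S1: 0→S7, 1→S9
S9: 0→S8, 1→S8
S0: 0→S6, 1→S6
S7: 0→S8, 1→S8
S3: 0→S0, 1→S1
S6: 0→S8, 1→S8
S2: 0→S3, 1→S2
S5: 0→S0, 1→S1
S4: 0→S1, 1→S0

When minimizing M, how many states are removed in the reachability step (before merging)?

Starting at S8 and following transitions, the reachable set is {S0, S1, S3, S6, S7, S8, S9}. That leaves S2, S4, S5 unreachable — 3 in total.

3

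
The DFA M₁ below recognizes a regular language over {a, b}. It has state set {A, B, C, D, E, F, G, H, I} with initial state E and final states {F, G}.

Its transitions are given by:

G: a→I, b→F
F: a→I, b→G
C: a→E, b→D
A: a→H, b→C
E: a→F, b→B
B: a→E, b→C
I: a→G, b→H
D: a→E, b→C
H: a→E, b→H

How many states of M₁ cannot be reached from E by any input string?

No path from E leads to A; the other 8 states are all reachable.

1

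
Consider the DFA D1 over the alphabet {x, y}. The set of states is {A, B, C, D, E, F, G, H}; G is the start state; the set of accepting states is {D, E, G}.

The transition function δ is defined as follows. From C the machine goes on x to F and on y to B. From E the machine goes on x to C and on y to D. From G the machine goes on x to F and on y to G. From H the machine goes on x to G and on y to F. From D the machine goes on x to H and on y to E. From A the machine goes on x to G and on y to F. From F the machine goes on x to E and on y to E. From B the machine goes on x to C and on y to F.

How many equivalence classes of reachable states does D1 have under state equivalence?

7

First remove the unreachable states {A}; 7 states remain.
P0 = {D,E,G} | {B,C,F,H}.
Refine {B,C,F,H} on symbol x: members go to different blocks, giving {B,C} and {F,H}.
Split {D,E,G} by δ(·,x) → {D,G} and {E}.
On input y, block {D,G} splits into {D} and {G}.
Split {B,C} by δ(·,x) → {B} and {C}.
On input x, block {F,H} splits into {F} and {H}.
Stable partition: {D} | {B} | {F} | {E} | {G} | {C} | {H} — 7 equivalence classes.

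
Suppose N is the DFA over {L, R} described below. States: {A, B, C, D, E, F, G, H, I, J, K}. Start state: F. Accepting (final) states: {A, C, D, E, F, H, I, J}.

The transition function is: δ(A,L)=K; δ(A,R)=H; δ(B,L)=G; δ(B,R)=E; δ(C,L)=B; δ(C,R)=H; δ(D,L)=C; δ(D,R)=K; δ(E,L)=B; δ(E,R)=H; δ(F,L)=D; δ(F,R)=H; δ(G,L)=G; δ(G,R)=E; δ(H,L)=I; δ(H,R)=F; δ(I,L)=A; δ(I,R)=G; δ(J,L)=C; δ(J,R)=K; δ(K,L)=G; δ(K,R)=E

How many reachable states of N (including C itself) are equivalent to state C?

3

First remove the unreachable states {J}; 10 states remain.
Start with accepting vs non-accepting: {A,C,D,E,F,H,I} | {B,G,K}.
Split {A,C,D,E,F,H,I} by δ(·,L) → {D,F,H,I} and {A,C,E}.
Refine {D,F,H,I} on symbol L: members go to different blocks, giving {D,I} and {F,H}.
The partition is now stable with 4 blocks: {D,I} | {B,G,K} | {A,C,E} | {F,H}.
The equivalence class containing C is {A,C,E}, of size 3.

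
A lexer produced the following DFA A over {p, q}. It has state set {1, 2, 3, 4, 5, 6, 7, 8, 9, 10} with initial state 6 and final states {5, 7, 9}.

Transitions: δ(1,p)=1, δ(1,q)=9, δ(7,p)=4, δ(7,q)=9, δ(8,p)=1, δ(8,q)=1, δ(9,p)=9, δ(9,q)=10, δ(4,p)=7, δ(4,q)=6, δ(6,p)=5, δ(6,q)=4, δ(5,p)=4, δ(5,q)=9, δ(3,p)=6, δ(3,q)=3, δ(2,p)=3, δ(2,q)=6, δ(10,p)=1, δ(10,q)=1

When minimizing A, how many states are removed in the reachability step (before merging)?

No path from 6 leads to 2, 3, 8; the other 7 states are all reachable.

3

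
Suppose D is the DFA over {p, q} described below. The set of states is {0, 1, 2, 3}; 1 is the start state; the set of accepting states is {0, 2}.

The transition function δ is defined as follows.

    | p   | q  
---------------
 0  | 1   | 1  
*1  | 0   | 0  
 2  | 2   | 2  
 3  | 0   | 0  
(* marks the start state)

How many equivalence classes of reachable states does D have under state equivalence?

Reachable states from the start: {0,1}. Unreachable: {2,3} — drop them.
Initial partition by acceptance: {0} | {1}.
Stable partition: {0} | {1} — 2 equivalence classes.

2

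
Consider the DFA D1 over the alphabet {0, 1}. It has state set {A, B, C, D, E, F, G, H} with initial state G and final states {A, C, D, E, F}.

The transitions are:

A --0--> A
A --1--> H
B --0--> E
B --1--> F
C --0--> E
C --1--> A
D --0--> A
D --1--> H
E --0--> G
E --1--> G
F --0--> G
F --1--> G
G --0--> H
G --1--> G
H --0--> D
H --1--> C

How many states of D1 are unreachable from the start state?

2

Starting at G and following transitions, the reachable set is {A, C, D, E, G, H}. That leaves B, F unreachable — 2 in total.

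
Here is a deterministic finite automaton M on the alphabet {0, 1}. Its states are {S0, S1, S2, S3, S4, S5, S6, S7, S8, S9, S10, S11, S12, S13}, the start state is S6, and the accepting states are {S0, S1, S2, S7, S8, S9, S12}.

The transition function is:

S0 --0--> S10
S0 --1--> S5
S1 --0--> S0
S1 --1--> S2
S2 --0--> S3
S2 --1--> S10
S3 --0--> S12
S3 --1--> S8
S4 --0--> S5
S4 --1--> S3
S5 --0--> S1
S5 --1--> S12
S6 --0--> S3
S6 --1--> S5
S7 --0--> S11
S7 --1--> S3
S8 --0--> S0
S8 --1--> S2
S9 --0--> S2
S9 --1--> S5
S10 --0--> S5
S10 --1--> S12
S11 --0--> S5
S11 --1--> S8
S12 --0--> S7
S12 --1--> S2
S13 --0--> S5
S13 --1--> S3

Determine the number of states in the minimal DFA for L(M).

States {S4,S9,S13} cannot be reached from the start state, so discard them.
Start with accepting vs non-accepting: {S0,S1,S2,S7,S8,S12} | {S3,S5,S6,S10,S11}.
Split {S0,S1,S2,S7,S8,S12} by δ(·,0) → {S0,S2,S7} and {S1,S8,S12}.
On input 0, block {S3,S5,S6,S10,S11} splits into {S6,S10,S11} and {S3,S5}.
Refine {S0,S2,S7} on symbol 0: members go to different blocks, giving {S0,S7} and {S2}.
Split {S6,S10,S11} by δ(·,1) → {S10,S11} and {S6}.
Stable partition: {S0,S7} | {S10,S11} | {S1,S8,S12} | {S3,S5} | {S2} | {S6} — 6 equivalence classes.

6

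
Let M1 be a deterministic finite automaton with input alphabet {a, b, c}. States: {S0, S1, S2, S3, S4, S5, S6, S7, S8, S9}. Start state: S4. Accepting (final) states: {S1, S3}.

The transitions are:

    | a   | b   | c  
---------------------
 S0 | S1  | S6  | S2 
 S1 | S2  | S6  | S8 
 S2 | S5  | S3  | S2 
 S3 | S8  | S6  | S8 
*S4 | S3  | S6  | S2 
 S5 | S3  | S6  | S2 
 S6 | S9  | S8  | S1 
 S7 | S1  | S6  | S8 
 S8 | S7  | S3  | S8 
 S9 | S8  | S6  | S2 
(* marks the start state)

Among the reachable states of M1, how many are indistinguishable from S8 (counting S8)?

2

First remove the unreachable states {S0}; 9 states remain.
Start with accepting vs non-accepting: {S1,S3} | {S2,S4,S5,S6,S7,S8,S9}.
Refine {S2,S4,S5,S6,S7,S8,S9} on symbol a: members go to different blocks, giving {S2,S6,S8,S9} and {S4,S5,S7}.
Refine {S2,S6,S8,S9} on symbol a: members go to different blocks, giving {S2,S8} and {S6,S9}.
Refine {S6,S9} on symbol a: members go to different blocks, giving {S6} and {S9}.
No further refinement is possible. Final partition (5 blocks): {S1,S3} | {S2,S8} | {S4,S5,S7} | {S6} | {S9}.
State S8 belongs to the block {S2,S8}, which has 2 states.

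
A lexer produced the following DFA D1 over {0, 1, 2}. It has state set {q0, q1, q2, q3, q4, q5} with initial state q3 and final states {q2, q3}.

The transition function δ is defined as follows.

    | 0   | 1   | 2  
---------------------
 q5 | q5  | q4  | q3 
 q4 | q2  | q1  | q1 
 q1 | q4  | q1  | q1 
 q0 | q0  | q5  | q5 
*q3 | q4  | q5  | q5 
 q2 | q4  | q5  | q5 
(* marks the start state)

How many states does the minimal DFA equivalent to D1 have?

States {q0} cannot be reached from the start state, so discard them.
Start with accepting vs non-accepting: {q2,q3} | {q1,q4,q5}.
Split {q1,q4,q5} by δ(·,0) → {q1,q5} and {q4}.
On input 0, block {q1,q5} splits into {q1} and {q5}.
No further refinement is possible. Final partition (4 blocks): {q2,q3} | {q1} | {q4} | {q5}.

4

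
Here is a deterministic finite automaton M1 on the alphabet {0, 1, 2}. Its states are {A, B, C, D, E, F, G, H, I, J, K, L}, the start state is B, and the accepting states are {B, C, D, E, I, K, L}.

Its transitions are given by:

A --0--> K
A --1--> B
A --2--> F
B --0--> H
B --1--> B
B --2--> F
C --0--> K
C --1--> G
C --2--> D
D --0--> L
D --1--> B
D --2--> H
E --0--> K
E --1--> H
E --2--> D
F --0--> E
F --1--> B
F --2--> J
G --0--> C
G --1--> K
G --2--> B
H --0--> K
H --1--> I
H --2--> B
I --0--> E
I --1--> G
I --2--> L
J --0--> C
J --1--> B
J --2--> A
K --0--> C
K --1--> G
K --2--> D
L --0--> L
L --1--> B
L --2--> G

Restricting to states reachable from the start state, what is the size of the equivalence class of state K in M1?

All states are reachable from the start state.
P0 = {B,C,D,E,I,K,L} | {A,F,G,H,J}.
Refine {B,C,D,E,I,K,L} on symbol 0: members go to different blocks, giving {C,D,E,I,K,L} and {B}.
Refine {C,D,E,I,K,L} on symbol 1: members go to different blocks, giving {C,E,I,K} and {D,L}.
On input 1, block {A,F,G,H,J} splits into {A,F,J} and {G,H}.
The partition is now stable with 5 blocks: {C,E,I,K} | {A,F,J} | {B} | {D,L} | {G,H}.
The equivalence class containing K is {C,E,I,K}, of size 4.

4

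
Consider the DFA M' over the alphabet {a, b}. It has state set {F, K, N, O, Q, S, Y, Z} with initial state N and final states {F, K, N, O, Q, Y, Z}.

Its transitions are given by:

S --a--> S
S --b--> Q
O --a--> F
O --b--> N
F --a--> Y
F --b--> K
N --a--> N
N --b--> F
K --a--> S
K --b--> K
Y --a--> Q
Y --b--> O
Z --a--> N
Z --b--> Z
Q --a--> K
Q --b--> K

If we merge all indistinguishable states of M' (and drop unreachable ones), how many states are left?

First remove the unreachable states {Z}; 7 states remain.
Start with accepting vs non-accepting: {F,K,N,O,Q,Y} | {S}.
Refine {F,K,N,O,Q,Y} on symbol a: members go to different blocks, giving {F,N,O,Q,Y} and {K}.
Refine {F,N,O,Q,Y} on symbol a: members go to different blocks, giving {F,N,O,Y} and {Q}.
Refine {F,N,O,Y} on symbol a: members go to different blocks, giving {F,N,O} and {Y}.
Refine {F,N,O} on symbol a: members go to different blocks, giving {N,O} and {F}.
On input a, block {N,O} splits into {O} and {N}.
Stable partition: {O} | {S} | {K} | {Q} | {Y} | {F} | {N} — 7 equivalence classes.

7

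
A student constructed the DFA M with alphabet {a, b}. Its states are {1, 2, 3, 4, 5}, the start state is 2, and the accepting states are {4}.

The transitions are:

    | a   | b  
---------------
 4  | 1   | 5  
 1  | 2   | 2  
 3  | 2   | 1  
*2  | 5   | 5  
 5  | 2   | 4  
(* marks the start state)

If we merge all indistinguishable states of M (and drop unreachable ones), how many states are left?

States {3} cannot be reached from the start state, so discard them.
P0 = {4} | {1,2,5}.
Refine {1,2,5} on symbol b: members go to different blocks, giving {1,2} and {5}.
On input a, block {1,2} splits into {1} and {2}.
No further refinement is possible. Final partition (4 blocks): {4} | {1} | {5} | {2}.

4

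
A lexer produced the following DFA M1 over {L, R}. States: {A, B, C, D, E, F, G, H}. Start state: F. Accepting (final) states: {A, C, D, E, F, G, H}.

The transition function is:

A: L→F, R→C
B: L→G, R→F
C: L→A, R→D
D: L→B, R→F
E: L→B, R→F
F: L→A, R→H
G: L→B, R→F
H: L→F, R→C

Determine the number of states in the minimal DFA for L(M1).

First remove the unreachable states {E}; 7 states remain.
Initial partition by acceptance: {A,C,D,F,G,H} | {B}.
Split {A,C,D,F,G,H} by δ(·,L) → {A,C,F,H} and {D,G}.
Split {A,C,F,H} by δ(·,R) → {A,F,H} and {C}.
Split {A,F,H} by δ(·,R) → {A,H} and {F}.
Stable partition: {A,H} | {B} | {D,G} | {C} | {F} — 5 equivalence classes.

5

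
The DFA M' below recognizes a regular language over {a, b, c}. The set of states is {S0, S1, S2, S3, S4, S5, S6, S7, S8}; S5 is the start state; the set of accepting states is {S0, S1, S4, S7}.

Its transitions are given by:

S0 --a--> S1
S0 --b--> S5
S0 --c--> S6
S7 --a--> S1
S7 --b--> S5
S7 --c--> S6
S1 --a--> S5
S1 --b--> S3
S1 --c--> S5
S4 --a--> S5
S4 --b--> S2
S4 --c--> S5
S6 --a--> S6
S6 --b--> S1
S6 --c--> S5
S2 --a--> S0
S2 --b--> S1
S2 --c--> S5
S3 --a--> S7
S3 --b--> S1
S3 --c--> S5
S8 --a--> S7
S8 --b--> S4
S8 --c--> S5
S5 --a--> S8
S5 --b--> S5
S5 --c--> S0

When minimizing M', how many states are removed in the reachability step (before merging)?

A breadth-first search from the start state visits every state.

0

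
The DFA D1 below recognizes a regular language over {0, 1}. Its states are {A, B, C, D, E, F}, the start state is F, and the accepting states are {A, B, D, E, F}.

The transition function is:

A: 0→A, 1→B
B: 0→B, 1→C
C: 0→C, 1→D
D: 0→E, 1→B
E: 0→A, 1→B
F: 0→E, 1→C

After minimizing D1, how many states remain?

4

All states are reachable from the start state.
P0 = {A,B,D,E,F} | {C}.
On input 1, block {A,B,D,E,F} splits into {A,D,E} and {B,F}.
On input 0, block {B,F} splits into {B} and {F}.
The partition is now stable with 4 blocks: {A,D,E} | {C} | {B} | {F}.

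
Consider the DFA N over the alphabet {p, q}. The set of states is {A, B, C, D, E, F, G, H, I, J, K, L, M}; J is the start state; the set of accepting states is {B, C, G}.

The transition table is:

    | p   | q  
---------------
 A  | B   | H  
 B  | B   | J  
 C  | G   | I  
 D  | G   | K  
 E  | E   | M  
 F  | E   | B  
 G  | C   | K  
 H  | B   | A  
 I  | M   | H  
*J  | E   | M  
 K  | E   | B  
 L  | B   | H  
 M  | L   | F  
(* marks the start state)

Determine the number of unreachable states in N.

5

Starting at J and following transitions, the reachable set is {A, B, E, F, H, J, L, M}. That leaves C, D, G, I, K unreachable — 5 in total.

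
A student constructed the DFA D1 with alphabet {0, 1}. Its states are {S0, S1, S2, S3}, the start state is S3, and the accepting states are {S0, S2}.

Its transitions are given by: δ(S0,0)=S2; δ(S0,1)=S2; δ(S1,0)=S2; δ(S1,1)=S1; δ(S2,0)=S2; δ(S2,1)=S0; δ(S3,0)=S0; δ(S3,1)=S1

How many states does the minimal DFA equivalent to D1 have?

2

Initial partition by acceptance: {S0,S2} | {S1,S3}.
No further refinement is possible. Final partition (2 blocks): {S0,S2} | {S1,S3}.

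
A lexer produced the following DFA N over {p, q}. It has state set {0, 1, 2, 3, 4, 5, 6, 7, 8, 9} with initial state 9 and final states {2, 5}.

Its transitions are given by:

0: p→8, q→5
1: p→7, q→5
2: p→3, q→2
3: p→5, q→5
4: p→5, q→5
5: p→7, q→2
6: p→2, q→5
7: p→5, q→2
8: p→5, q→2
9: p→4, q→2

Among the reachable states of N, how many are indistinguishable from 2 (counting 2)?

2

First remove the unreachable states {0,1,6,8}; 6 states remain.
P0 = {2,5} | {3,4,7,9}.
On input p, block {3,4,7,9} splits into {3,4,7} and {9}.
Stable partition: {2,5} | {3,4,7} | {9} — 3 equivalence classes.
State 2 belongs to the block {2,5}, which has 2 states.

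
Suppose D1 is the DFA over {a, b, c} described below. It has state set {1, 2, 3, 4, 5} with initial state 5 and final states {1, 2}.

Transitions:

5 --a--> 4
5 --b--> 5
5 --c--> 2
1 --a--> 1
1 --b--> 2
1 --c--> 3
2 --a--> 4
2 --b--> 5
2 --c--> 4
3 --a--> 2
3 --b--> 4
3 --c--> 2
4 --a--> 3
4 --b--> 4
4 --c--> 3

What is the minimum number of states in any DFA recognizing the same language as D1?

4

First remove the unreachable states {1}; 4 states remain.
P0 = {2} | {3,4,5}.
Refine {3,4,5} on symbol a: members go to different blocks, giving {4,5} and {3}.
On input a, block {4,5} splits into {4} and {5}.
The partition is now stable with 4 blocks: {2} | {4} | {3} | {5}.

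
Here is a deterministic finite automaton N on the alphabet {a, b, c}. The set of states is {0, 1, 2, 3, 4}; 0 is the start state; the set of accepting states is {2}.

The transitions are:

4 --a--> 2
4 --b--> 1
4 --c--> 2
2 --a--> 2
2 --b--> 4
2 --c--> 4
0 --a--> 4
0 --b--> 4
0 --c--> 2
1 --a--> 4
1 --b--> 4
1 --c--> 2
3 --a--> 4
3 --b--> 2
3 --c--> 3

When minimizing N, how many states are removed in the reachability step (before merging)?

Starting at 0 and following transitions, the reachable set is {0, 1, 2, 4}. That leaves 3 unreachable — 1 in total.

1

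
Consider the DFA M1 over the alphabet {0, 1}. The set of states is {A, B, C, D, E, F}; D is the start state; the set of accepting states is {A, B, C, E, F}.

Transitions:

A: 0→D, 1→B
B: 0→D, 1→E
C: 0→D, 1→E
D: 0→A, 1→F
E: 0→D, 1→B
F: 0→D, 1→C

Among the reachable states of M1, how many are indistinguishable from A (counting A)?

Every state is reachable, so we keep all 6.
Start with accepting vs non-accepting: {A,B,C,E,F} | {D}.
The partition is now stable with 2 blocks: {A,B,C,E,F} | {D}.
The equivalence class containing A is {A,B,C,E,F}, of size 5.

5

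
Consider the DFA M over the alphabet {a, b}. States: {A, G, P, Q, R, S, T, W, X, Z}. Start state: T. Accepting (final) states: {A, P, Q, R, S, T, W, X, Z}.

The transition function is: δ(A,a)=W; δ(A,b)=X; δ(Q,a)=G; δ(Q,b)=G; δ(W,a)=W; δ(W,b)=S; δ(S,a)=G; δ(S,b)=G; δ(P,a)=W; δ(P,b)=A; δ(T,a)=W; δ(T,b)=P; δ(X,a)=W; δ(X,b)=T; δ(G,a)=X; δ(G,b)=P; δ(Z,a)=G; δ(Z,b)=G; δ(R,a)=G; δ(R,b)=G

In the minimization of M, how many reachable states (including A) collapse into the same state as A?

4

States {Q,R,Z} cannot be reached from the start state, so discard them.
P0 = {A,P,S,T,W,X} | {G}.
Refine {A,P,S,T,W,X} on symbol a: members go to different blocks, giving {A,P,T,W,X} and {S}.
On input b, block {A,P,T,W,X} splits into {A,P,T,X} and {W}.
Stable partition: {A,P,T,X} | {G} | {S} | {W} — 4 equivalence classes.
State A belongs to the block {A,P,T,X}, which has 4 states.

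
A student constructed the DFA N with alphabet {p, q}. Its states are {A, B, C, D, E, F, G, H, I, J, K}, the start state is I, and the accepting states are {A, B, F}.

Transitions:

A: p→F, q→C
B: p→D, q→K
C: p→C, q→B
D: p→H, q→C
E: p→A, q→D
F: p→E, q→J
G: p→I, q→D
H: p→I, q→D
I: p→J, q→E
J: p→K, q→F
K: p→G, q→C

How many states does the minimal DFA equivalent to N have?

9

P0 = {A,B,F} | {C,D,E,G,H,I,J,K}.
Split {A,B,F} by δ(·,p) → {B,F} and {A}.
On input p, block {C,D,E,G,H,I,J,K} splits into {C,D,G,H,I,J,K} and {E}.
On input p, block {B,F} splits into {B} and {F}.
On input q, block {C,D,G,H,I,J,K} splits into {D,G,H,K} and {C} and {I} and {J}.
Split {D,G,H,K} by δ(·,p) → {D,K} and {G,H}.
The partition is now stable with 9 blocks: {B} | {D,K} | {A} | {E} | {F} | {C} | {I} | {J} | {G,H}.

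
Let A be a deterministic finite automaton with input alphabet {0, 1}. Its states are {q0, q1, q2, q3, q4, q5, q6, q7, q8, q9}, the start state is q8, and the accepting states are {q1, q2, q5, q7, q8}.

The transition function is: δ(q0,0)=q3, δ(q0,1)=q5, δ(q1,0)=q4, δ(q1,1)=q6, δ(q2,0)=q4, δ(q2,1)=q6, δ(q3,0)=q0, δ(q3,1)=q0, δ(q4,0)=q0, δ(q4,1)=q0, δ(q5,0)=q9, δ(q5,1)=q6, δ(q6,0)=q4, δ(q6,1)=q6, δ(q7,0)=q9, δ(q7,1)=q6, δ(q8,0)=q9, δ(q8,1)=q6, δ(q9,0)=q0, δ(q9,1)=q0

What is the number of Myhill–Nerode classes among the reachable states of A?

First remove the unreachable states {q1,q2,q7}; 7 states remain.
Start with accepting vs non-accepting: {q5,q8} | {q0,q3,q4,q6,q9}.
Split {q0,q3,q4,q6,q9} by δ(·,1) → {q3,q4,q6,q9} and {q0}.
On input 0, block {q3,q4,q6,q9} splits into {q3,q4,q9} and {q6}.
The partition is now stable with 4 blocks: {q5,q8} | {q3,q4,q9} | {q0} | {q6}.

4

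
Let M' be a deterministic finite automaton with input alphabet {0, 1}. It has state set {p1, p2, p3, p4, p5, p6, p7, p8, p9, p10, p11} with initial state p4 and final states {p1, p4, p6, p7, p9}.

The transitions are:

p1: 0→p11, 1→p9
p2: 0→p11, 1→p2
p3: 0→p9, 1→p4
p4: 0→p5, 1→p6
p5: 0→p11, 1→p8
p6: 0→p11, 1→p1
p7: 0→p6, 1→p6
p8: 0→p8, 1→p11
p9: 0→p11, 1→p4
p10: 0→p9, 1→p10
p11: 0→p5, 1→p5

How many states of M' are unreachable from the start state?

BFS from p4 reaches {p1, p4, p5, p6, p8, p9, p11}; the 4 state(s) p2, p3, p7, p10 are never visited.

4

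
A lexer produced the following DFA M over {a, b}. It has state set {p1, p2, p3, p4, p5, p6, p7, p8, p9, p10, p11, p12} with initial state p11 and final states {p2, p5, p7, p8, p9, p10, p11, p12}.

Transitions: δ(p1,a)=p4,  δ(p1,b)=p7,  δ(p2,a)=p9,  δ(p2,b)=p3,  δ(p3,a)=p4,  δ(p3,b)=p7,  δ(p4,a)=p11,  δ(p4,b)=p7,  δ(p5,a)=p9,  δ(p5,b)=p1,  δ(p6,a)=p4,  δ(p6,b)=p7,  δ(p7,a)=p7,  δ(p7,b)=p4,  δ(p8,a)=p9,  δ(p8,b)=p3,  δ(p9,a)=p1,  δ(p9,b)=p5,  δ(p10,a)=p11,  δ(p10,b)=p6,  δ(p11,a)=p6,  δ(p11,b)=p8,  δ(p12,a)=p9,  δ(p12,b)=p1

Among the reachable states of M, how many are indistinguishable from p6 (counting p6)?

3

First remove the unreachable states {p2,p10,p12}; 9 states remain.
Initial partition by acceptance: {p5,p7,p8,p9,p11} | {p1,p3,p4,p6}.
On input a, block {p5,p7,p8,p9,p11} splits into {p5,p7,p8} and {p9,p11}.
Refine {p5,p7,p8} on symbol a: members go to different blocks, giving {p5,p8} and {p7}.
On input a, block {p1,p3,p4,p6} splits into {p1,p3,p6} and {p4}.
No further refinement is possible. Final partition (5 blocks): {p5,p8} | {p1,p3,p6} | {p9,p11} | {p7} | {p4}.
State p6 belongs to the block {p1,p3,p6}, which has 3 states.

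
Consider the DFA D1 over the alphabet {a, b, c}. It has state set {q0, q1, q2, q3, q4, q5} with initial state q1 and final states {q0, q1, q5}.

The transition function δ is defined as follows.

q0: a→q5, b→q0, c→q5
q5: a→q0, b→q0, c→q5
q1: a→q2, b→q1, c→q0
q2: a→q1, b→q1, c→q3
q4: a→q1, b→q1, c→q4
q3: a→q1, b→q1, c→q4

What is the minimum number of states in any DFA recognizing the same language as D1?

3

All states are reachable from the start state.
Start with accepting vs non-accepting: {q0,q1,q5} | {q2,q3,q4}.
Split {q0,q1,q5} by δ(·,a) → {q0,q5} and {q1}.
Stable partition: {q0,q5} | {q2,q3,q4} | {q1} — 3 equivalence classes.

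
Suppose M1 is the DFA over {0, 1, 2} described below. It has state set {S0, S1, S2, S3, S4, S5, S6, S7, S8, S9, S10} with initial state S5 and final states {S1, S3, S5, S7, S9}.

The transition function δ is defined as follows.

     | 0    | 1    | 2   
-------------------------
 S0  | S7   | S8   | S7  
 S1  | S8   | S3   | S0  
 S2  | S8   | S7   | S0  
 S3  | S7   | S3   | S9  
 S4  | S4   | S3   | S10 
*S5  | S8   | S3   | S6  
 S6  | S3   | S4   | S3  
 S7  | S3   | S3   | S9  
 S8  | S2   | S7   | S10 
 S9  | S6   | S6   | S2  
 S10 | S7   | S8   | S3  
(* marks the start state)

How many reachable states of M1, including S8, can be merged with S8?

States {S1} cannot be reached from the start state, so discard them.
P0 = {S3,S5,S7,S9} | {S0,S2,S4,S6,S8,S10}.
Refine {S3,S5,S7,S9} on symbol 0: members go to different blocks, giving {S3,S7} and {S5,S9}.
Split {S0,S2,S4,S6,S8,S10} by δ(·,0) → {S0,S6,S10} and {S2,S4,S8}.
Refine {S5,S9} on symbol 0: members go to different blocks, giving {S5} and {S9}.
No further refinement is possible. Final partition (5 blocks): {S3,S7} | {S0,S6,S10} | {S5} | {S2,S4,S8} | {S9}.
State S8 belongs to the block {S2,S4,S8}, which has 3 states.

3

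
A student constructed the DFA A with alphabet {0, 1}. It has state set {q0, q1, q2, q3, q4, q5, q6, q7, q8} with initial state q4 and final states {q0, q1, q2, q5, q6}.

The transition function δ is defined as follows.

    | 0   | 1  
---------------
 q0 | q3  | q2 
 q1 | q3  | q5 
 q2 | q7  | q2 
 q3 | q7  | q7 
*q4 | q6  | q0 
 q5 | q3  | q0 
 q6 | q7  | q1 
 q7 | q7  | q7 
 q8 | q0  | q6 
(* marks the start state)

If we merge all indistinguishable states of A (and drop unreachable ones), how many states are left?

Reachable states from the start: {q0,q1,q2,q3,q4,q5,q6,q7}. Unreachable: {q8} — drop them.
P0 = {q0,q1,q2,q5,q6} | {q3,q4,q7}.
Refine {q3,q4,q7} on symbol 0: members go to different blocks, giving {q3,q7} and {q4}.
Stable partition: {q0,q1,q2,q5,q6} | {q3,q7} | {q4} — 3 equivalence classes.

3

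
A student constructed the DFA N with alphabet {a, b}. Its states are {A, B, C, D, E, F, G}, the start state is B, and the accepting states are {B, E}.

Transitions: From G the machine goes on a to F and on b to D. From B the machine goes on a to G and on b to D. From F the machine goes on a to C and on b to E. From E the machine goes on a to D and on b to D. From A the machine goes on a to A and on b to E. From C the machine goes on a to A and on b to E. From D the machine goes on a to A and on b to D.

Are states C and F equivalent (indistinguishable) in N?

Every state is reachable, so we keep all 7.
Initial partition by acceptance: {B,E} | {A,C,D,F,G}.
Split {A,C,D,F,G} by δ(·,b) → {A,C,F} and {D,G}.
No further refinement is possible. Final partition (3 blocks): {B,E} | {A,C,F} | {D,G}.
C and F lie in the same block of the stable partition, so they are equivalent — no string distinguishes them.

Yes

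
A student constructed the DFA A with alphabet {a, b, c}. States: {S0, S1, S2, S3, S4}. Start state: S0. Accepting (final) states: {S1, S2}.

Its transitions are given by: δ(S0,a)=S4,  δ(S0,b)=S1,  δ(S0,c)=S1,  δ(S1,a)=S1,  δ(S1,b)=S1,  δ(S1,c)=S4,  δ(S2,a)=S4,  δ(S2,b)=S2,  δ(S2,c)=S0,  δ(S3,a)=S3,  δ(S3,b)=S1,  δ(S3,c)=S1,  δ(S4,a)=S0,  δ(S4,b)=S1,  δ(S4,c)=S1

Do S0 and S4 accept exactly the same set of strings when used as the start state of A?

Reachable states from the start: {S0,S1,S4}. Unreachable: {S2,S3} — drop them.
Start with accepting vs non-accepting: {S1} | {S0,S4}.
Stable partition: {S1} | {S0,S4} — 2 equivalence classes.
S0 and S4 lie in the same block of the stable partition, so they are equivalent — no string distinguishes them.

Yes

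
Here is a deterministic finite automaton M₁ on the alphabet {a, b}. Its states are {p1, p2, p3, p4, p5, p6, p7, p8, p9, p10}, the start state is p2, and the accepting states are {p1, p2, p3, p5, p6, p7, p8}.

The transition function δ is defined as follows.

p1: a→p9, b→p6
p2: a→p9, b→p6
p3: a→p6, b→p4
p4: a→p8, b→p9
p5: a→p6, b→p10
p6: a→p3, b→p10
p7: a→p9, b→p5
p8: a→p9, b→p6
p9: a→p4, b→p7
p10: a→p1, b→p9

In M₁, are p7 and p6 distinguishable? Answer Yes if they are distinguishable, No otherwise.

Initial partition by acceptance: {p1,p2,p3,p5,p6,p7,p8} | {p4,p9,p10}.
Refine {p1,p2,p3,p5,p6,p7,p8} on symbol a: members go to different blocks, giving {p1,p2,p7,p8} and {p3,p5,p6}.
Split {p4,p9,p10} by δ(·,a) → {p4,p10} and {p9}.
No further refinement is possible. Final partition (4 blocks): {p1,p2,p7,p8} | {p4,p10} | {p3,p5,p6} | {p9}.
p7 and p6 end up in different blocks, so they are distinguishable. For instance, the string 'a' is accepted from only p6.

Yes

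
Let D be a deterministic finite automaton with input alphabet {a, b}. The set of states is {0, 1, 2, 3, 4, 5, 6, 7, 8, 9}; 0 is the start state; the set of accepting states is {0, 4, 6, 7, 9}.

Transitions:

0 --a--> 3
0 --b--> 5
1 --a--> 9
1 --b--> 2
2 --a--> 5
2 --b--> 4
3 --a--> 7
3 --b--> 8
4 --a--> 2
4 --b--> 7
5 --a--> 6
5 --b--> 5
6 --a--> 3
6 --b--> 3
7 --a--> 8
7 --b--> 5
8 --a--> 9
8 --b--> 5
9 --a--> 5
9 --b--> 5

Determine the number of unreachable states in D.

3

BFS from 0 reaches {0, 3, 5, 6, 7, 8, 9}; the 3 state(s) 1, 2, 4 are never visited.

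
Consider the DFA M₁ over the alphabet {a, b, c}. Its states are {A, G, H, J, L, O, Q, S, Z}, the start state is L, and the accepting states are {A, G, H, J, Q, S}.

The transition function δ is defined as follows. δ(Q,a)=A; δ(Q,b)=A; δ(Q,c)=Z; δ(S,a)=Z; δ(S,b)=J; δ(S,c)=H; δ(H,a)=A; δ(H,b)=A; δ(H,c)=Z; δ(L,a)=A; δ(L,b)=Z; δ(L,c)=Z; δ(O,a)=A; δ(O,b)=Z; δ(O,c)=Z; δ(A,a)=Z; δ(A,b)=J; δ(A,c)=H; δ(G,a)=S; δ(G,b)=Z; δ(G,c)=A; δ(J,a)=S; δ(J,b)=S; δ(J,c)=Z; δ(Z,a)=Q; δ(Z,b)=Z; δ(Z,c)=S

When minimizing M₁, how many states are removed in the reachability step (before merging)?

BFS from L reaches {A, H, J, L, Q, S, Z}; the 2 state(s) G, O are never visited.

2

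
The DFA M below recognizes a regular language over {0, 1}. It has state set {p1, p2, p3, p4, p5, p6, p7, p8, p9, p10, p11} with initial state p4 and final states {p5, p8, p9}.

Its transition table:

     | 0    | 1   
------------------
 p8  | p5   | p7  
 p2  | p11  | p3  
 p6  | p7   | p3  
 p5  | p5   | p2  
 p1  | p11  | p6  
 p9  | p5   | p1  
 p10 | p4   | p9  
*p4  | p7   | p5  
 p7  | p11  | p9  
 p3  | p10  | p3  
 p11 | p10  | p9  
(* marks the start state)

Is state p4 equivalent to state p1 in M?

No

Reachable states from the start: {p1,p2,p3,p4,p5,p6,p7,p9,p10,p11}. Unreachable: {p8} — drop them.
Start with accepting vs non-accepting: {p5,p9} | {p1,p2,p3,p4,p6,p7,p10,p11}.
Split {p1,p2,p3,p4,p6,p7,p10,p11} by δ(·,1) → {p1,p2,p3,p6} and {p4,p7,p10,p11}.
Stable partition: {p5,p9} | {p1,p2,p3,p6} | {p4,p7,p10,p11} — 3 equivalence classes.
p4 and p1 end up in different blocks, so they are distinguishable. For instance, the string '1' is accepted from only p4.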